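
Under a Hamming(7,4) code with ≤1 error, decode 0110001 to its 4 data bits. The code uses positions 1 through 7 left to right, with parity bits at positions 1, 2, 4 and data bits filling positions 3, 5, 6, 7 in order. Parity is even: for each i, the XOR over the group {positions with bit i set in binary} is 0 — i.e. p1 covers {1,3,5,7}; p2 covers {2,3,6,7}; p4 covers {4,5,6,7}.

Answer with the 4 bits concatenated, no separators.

1011

s1 (pos 1,3,5,7): 0⊕1⊕0⊕1 = 0
s2 (pos 2,3,6,7): 1⊕1⊕0⊕1 = 1
s4 (pos 4,5,6,7): 0⊕0⊕0⊕1 = 1
Syndrome s4…s1 = 110 → error at position 6.
Flip position 6: 0110001 → 0110011
Read data bits from positions 3,5,6,7: 1011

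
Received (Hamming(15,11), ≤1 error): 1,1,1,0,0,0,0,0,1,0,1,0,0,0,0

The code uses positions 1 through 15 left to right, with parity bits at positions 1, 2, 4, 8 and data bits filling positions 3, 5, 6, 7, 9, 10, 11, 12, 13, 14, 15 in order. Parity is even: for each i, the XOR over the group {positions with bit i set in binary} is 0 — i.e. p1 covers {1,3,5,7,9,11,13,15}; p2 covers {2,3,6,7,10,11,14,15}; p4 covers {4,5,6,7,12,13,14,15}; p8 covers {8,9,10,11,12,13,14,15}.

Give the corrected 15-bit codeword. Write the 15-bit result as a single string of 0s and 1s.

101000001010000

s1 (pos 1,3,5,7,9,11,13,15): 1⊕1⊕0⊕0⊕1⊕1⊕0⊕0 = 0
s2 (pos 2,3,6,7,10,11,14,15): 1⊕1⊕0⊕0⊕0⊕1⊕0⊕0 = 1
s4 (pos 4,5,6,7,12,13,14,15): 0⊕0⊕0⊕0⊕0⊕0⊕0⊕0 = 0
s8 (pos 8,9,10,11,12,13,14,15): 0⊕1⊕0⊕1⊕0⊕0⊕0⊕0 = 0
Syndrome s8…s1 = 0010 → error at position 2.
Flip position 2: 111000001010000 → 101000001010000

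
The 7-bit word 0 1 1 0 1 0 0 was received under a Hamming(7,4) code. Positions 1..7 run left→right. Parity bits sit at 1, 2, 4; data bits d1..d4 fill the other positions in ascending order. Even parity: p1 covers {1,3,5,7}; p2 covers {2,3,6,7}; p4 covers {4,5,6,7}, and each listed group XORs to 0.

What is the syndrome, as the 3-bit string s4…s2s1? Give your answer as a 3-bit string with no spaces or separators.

s1 (pos 1,3,5,7): 0⊕1⊕1⊕0 = 0
s2 (pos 2,3,6,7): 1⊕1⊕0⊕0 = 0
s4 (pos 4,5,6,7): 0⊕1⊕0⊕0 = 1
Syndrome s4…s1 = 100 → error at position 4.

100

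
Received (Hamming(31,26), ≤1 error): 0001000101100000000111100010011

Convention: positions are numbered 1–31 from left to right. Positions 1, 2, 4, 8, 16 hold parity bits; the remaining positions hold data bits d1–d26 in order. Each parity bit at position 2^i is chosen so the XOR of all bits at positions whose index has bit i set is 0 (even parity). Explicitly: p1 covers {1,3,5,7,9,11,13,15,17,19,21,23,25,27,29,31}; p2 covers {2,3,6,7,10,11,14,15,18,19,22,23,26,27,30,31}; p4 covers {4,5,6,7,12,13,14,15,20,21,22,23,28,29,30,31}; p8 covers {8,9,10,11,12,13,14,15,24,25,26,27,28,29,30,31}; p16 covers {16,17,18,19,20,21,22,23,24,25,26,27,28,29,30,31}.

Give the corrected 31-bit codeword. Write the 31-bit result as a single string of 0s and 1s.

s1 (pos 1,3,5,7,9,11,13,15,17,19,21,23,25,27,29,31): 0⊕0⊕0⊕0⊕0⊕1⊕0⊕0⊕0⊕0⊕1⊕1⊕0⊕1⊕0⊕1 = 1
s2 (pos 2,3,6,7,10,11,14,15,18,19,22,23,26,27,30,31): 0⊕0⊕0⊕0⊕1⊕1⊕0⊕0⊕0⊕0⊕1⊕1⊕0⊕1⊕1⊕1 = 1
s4 (pos 4,5,6,7,12,13,14,15,20,21,22,23,28,29,30,31): 1⊕0⊕0⊕0⊕0⊕0⊕0⊕0⊕1⊕1⊕1⊕1⊕0⊕0⊕1⊕1 = 1
s8 (pos 8,9,10,11,12,13,14,15,24,25,26,27,28,29,30,31): 1⊕0⊕1⊕1⊕0⊕0⊕0⊕0⊕0⊕0⊕0⊕1⊕0⊕0⊕1⊕1 = 0
s16 (pos 16,17,18,19,20,21,22,23,24,25,26,27,28,29,30,31): 0⊕0⊕0⊕0⊕1⊕1⊕1⊕1⊕0⊕0⊕0⊕1⊕0⊕0⊕1⊕1 = 1
Syndrome s16…s1 = 10111 → error at position 23.
Flip position 23: 0001000101100000000111100010011 → 0001000101100000000111000010011

0001000101100000000111000010011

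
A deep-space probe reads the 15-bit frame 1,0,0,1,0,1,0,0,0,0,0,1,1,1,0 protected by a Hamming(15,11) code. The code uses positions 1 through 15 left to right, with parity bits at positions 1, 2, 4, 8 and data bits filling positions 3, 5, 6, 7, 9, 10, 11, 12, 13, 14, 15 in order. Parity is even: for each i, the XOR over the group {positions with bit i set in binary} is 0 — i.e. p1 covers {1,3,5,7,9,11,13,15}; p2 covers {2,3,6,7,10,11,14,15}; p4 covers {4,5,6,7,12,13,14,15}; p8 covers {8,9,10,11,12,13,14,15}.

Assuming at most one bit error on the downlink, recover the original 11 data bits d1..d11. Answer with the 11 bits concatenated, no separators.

00100000110

s1 (pos 1,3,5,7,9,11,13,15): 1⊕0⊕0⊕0⊕0⊕0⊕1⊕0 = 0
s2 (pos 2,3,6,7,10,11,14,15): 0⊕0⊕1⊕0⊕0⊕0⊕1⊕0 = 0
s4 (pos 4,5,6,7,12,13,14,15): 1⊕0⊕1⊕0⊕1⊕1⊕1⊕0 = 1
s8 (pos 8,9,10,11,12,13,14,15): 0⊕0⊕0⊕0⊕1⊕1⊕1⊕0 = 1
Syndrome s8…s1 = 1100 → error at position 12.
Flip position 12: 100101000001110 → 100101000000110
Read data bits from positions 3,5,6,7,9,10,11,12,13,14,15: 00100000110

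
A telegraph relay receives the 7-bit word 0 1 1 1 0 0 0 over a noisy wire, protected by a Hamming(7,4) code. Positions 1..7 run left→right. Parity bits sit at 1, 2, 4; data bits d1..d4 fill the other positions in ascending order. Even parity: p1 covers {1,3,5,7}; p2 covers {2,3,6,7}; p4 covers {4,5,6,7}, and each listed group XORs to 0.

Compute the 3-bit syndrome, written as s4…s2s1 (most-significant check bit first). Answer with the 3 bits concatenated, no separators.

101

s1 (pos 1,3,5,7): 0⊕1⊕0⊕0 = 1
s2 (pos 2,3,6,7): 1⊕1⊕0⊕0 = 0
s4 (pos 4,5,6,7): 1⊕0⊕0⊕0 = 1
Syndrome s4…s1 = 101 → error at position 5.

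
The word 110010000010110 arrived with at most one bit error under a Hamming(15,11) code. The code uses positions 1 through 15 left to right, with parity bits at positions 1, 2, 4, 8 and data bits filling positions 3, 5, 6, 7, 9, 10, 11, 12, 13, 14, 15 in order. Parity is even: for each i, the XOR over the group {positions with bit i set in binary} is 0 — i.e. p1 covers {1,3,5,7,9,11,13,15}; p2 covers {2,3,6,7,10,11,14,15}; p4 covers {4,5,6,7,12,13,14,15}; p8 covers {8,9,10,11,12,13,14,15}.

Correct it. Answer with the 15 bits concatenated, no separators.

s1 (pos 1,3,5,7,9,11,13,15): 1⊕0⊕1⊕0⊕0⊕1⊕1⊕0 = 0
s2 (pos 2,3,6,7,10,11,14,15): 1⊕0⊕0⊕0⊕0⊕1⊕1⊕0 = 1
s4 (pos 4,5,6,7,12,13,14,15): 0⊕1⊕0⊕0⊕0⊕1⊕1⊕0 = 1
s8 (pos 8,9,10,11,12,13,14,15): 0⊕0⊕0⊕1⊕0⊕1⊕1⊕0 = 1
Syndrome s8…s1 = 1110 → error at position 14.
Flip position 14: 110010000010110 → 110010000010100

110010000010100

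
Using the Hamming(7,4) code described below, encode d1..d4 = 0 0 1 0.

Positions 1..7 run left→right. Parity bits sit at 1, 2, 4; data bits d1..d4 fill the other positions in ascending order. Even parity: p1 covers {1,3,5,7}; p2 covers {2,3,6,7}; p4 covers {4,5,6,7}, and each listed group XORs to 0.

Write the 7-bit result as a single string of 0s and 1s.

0101010

Place data at non-parity positions: p1 p2 0 p4 0 1 0
p1 (pos 1,3,5,7): XOR of data positions = 0⊕0⊕0 = 0
p2 (pos 2,3,6,7): XOR of data positions = 0⊕1⊕0 = 1
p4 (pos 4,5,6,7): XOR of data positions = 0⊕1⊕0 = 1
Codeword: 0101010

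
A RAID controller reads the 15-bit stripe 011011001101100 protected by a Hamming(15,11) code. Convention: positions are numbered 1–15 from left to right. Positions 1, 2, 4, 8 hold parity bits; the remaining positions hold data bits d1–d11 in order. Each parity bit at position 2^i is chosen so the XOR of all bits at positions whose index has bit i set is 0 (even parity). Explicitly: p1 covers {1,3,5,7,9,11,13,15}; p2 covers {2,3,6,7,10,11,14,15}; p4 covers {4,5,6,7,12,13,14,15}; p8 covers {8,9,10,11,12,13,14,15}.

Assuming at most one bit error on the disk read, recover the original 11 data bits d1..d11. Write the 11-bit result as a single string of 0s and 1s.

11101101100

s1 (pos 1,3,5,7,9,11,13,15): 0⊕1⊕1⊕0⊕1⊕0⊕1⊕0 = 0
s2 (pos 2,3,6,7,10,11,14,15): 1⊕1⊕1⊕0⊕1⊕0⊕0⊕0 = 0
s4 (pos 4,5,6,7,12,13,14,15): 0⊕1⊕1⊕0⊕1⊕1⊕0⊕0 = 0
s8 (pos 8,9,10,11,12,13,14,15): 0⊕1⊕1⊕0⊕1⊕1⊕0⊕0 = 0
Syndrome s8…s1 = 0000 → no error.
Read data bits from positions 3,5,6,7,9,10,11,12,13,14,15: 11101101100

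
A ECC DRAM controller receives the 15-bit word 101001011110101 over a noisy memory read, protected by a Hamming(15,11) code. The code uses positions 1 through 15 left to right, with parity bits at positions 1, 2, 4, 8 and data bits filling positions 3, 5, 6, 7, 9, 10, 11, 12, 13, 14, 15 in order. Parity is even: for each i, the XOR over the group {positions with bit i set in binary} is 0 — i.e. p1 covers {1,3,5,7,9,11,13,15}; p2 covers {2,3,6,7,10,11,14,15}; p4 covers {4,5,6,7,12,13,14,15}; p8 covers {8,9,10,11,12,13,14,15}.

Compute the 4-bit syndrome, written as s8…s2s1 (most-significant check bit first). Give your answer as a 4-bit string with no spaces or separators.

0110

s1 (pos 1,3,5,7,9,11,13,15): 1⊕1⊕0⊕0⊕1⊕1⊕1⊕1 = 0
s2 (pos 2,3,6,7,10,11,14,15): 0⊕1⊕1⊕0⊕1⊕1⊕0⊕1 = 1
s4 (pos 4,5,6,7,12,13,14,15): 0⊕0⊕1⊕0⊕0⊕1⊕0⊕1 = 1
s8 (pos 8,9,10,11,12,13,14,15): 1⊕1⊕1⊕1⊕0⊕1⊕0⊕1 = 0
Syndrome s8…s1 = 0110 → error at position 6.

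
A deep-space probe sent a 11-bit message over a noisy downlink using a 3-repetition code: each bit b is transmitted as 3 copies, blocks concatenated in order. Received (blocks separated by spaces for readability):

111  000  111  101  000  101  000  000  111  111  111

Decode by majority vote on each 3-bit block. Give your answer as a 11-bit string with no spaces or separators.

10110100111

Block 1 (111): 3 ones → 1
Block 2 (000): 0 ones → 0
Block 3 (111): 3 ones → 1
Block 4 (101): 2 ones → 1
Block 5 (000): 0 ones → 0
Block 6 (101): 2 ones → 1
Block 7 (000): 0 ones → 0
Block 8 (000): 0 ones → 0
Block 9 (111): 3 ones → 1
Block 10 (111): 3 ones → 1
Block 11 (111): 3 ones → 1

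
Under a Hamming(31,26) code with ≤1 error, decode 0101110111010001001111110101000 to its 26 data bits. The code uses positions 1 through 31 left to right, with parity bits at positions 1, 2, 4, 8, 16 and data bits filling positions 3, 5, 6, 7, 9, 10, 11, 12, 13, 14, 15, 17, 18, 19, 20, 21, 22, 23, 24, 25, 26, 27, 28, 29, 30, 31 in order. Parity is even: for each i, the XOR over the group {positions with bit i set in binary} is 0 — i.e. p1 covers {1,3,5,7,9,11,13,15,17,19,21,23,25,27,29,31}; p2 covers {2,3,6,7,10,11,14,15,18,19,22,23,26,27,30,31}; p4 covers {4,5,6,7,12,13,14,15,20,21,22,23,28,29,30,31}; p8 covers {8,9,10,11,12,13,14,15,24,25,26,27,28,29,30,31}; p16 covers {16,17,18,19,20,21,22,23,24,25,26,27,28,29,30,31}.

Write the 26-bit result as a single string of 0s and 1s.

01101101000001111110101001

s1 (pos 1,3,5,7,9,11,13,15,17,19,21,23,25,27,29,31): 0⊕0⊕1⊕0⊕1⊕0⊕0⊕0⊕0⊕1⊕1⊕1⊕0⊕0⊕0⊕0 = 1
s2 (pos 2,3,6,7,10,11,14,15,18,19,22,23,26,27,30,31): 1⊕0⊕1⊕0⊕1⊕0⊕0⊕0⊕0⊕1⊕1⊕1⊕1⊕0⊕0⊕0 = 1
s4 (pos 4,5,6,7,12,13,14,15,20,21,22,23,28,29,30,31): 1⊕1⊕1⊕0⊕1⊕0⊕0⊕0⊕1⊕1⊕1⊕1⊕1⊕0⊕0⊕0 = 1
s8 (pos 8,9,10,11,12,13,14,15,24,25,26,27,28,29,30,31): 1⊕1⊕1⊕0⊕1⊕0⊕0⊕0⊕1⊕0⊕1⊕0⊕1⊕0⊕0⊕0 = 1
s16 (pos 16,17,18,19,20,21,22,23,24,25,26,27,28,29,30,31): 1⊕0⊕0⊕1⊕1⊕1⊕1⊕1⊕1⊕0⊕1⊕0⊕1⊕0⊕0⊕0 = 1
Syndrome s16…s1 = 11111 → error at position 31.
Flip position 31: 0101110111010001001111110101000 → 0101110111010001001111110101001
Read data bits from positions 3,5,6,7,9,10,11,12,13,14,15,17,18,19,20,21,22,23,24,25,26,27,28,29,30,31: 01101101000001111110101001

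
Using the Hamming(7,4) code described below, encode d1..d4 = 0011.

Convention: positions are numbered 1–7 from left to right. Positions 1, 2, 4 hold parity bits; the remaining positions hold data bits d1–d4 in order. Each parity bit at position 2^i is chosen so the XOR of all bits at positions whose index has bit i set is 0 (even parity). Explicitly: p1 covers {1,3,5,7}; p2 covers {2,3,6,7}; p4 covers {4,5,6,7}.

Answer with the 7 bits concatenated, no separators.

Place data at non-parity positions: p1 p2 0 p4 0 1 1
p1 (pos 1,3,5,7): XOR of data positions = 0⊕0⊕1 = 1
p2 (pos 2,3,6,7): XOR of data positions = 0⊕1⊕1 = 0
p4 (pos 4,5,6,7): XOR of data positions = 0⊕1⊕1 = 0
Codeword: 1000011

1000011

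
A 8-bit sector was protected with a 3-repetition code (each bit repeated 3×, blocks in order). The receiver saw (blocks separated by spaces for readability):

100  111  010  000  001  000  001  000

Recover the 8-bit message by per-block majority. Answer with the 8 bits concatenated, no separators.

01000000

Block 1 (100): 1 one → 0
Block 2 (111): 3 ones → 1
Block 3 (010): 1 one → 0
Block 4 (000): 0 ones → 0
Block 5 (001): 1 one → 0
Block 6 (000): 0 ones → 0
Block 7 (001): 1 one → 0
Block 8 (000): 0 ones → 0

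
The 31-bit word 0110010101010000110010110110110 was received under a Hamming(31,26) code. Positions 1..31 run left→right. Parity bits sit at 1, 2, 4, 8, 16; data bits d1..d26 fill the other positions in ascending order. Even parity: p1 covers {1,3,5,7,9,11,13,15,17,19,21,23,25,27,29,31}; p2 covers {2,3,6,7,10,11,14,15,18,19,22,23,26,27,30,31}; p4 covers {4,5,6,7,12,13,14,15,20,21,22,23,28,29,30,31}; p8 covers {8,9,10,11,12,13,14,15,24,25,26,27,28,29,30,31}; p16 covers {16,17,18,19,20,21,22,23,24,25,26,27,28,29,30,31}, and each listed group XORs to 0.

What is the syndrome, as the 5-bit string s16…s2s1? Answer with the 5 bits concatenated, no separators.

10010

s1 (pos 1,3,5,7,9,11,13,15,17,19,21,23,25,27,29,31): 0⊕1⊕0⊕0⊕0⊕0⊕0⊕0⊕1⊕0⊕1⊕1⊕0⊕1⊕1⊕0 = 0
s2 (pos 2,3,6,7,10,11,14,15,18,19,22,23,26,27,30,31): 1⊕1⊕1⊕0⊕1⊕0⊕0⊕0⊕1⊕0⊕0⊕1⊕1⊕1⊕1⊕0 = 1
s4 (pos 4,5,6,7,12,13,14,15,20,21,22,23,28,29,30,31): 0⊕0⊕1⊕0⊕1⊕0⊕0⊕0⊕0⊕1⊕0⊕1⊕0⊕1⊕1⊕0 = 0
s8 (pos 8,9,10,11,12,13,14,15,24,25,26,27,28,29,30,31): 1⊕0⊕1⊕0⊕1⊕0⊕0⊕0⊕1⊕0⊕1⊕1⊕0⊕1⊕1⊕0 = 0
s16 (pos 16,17,18,19,20,21,22,23,24,25,26,27,28,29,30,31): 0⊕1⊕1⊕0⊕0⊕1⊕0⊕1⊕1⊕0⊕1⊕1⊕0⊕1⊕1⊕0 = 1
Syndrome s16…s1 = 10010 → error at position 18.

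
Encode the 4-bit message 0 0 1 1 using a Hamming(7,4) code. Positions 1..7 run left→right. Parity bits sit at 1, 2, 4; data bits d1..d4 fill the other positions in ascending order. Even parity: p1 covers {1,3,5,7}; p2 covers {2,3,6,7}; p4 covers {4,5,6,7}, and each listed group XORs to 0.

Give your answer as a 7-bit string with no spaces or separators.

Place data at non-parity positions: p1 p2 0 p4 0 1 1
p1 (pos 1,3,5,7): XOR of data positions = 0⊕0⊕1 = 1
p2 (pos 2,3,6,7): XOR of data positions = 0⊕1⊕1 = 0
p4 (pos 4,5,6,7): XOR of data positions = 0⊕1⊕1 = 0
Codeword: 1000011

1000011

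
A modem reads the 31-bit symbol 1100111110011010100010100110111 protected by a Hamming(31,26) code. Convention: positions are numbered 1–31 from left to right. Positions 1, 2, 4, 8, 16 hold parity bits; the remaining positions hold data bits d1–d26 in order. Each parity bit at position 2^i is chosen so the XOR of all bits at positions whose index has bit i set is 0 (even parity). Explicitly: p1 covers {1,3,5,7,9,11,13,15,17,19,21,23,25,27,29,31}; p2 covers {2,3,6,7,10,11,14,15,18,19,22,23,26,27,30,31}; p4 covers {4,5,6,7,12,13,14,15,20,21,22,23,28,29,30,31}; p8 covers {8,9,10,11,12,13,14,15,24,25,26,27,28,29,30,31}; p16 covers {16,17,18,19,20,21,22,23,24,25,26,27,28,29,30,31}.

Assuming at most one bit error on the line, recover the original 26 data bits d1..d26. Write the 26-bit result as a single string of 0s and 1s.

s1 (pos 1,3,5,7,9,11,13,15,17,19,21,23,25,27,29,31): 1⊕0⊕1⊕1⊕1⊕0⊕1⊕1⊕1⊕0⊕1⊕1⊕0⊕1⊕1⊕1 = 0
s2 (pos 2,3,6,7,10,11,14,15,18,19,22,23,26,27,30,31): 1⊕0⊕1⊕1⊕0⊕0⊕0⊕1⊕0⊕0⊕0⊕1⊕1⊕1⊕1⊕1 = 1
s4 (pos 4,5,6,7,12,13,14,15,20,21,22,23,28,29,30,31): 0⊕1⊕1⊕1⊕1⊕1⊕0⊕1⊕0⊕1⊕0⊕1⊕0⊕1⊕1⊕1 = 1
s8 (pos 8,9,10,11,12,13,14,15,24,25,26,27,28,29,30,31): 1⊕1⊕0⊕0⊕1⊕1⊕0⊕1⊕0⊕0⊕1⊕1⊕0⊕1⊕1⊕1 = 0
s16 (pos 16,17,18,19,20,21,22,23,24,25,26,27,28,29,30,31): 0⊕1⊕0⊕0⊕0⊕1⊕0⊕1⊕0⊕0⊕1⊕1⊕0⊕1⊕1⊕1 = 0
Syndrome s16…s1 = 00110 → error at position 6.
Flip position 6: 1100111110011010100010100110111 → 1100101110011010100010100110111
Read data bits from positions 3,5,6,7,9,10,11,12,13,14,15,17,18,19,20,21,22,23,24,25,26,27,28,29,30,31: 01011001101100010100110111

01011001101100010100110111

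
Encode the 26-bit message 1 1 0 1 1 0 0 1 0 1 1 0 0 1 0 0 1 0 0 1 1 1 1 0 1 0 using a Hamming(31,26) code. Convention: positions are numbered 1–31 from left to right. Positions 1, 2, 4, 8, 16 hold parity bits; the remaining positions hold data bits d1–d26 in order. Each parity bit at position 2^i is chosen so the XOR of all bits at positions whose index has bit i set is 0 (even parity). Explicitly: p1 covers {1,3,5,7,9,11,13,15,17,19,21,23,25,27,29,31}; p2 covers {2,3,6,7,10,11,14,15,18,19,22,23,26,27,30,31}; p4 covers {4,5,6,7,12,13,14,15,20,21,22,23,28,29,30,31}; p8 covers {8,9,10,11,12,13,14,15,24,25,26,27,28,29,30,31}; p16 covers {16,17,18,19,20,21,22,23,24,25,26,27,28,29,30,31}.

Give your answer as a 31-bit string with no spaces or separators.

0110101110010111001001001111010

Place data at non-parity positions: p1 p2 1 p4 1 0 1 p8 1 0 0 1 0 1 1 p16 0 0 1 0 0 1 0 0 1 1 1 1 0 1 0
p1 (pos 1,3,5,7,9,11,13,15,17,19,21,23,25,27,29,31): XOR of data positions = 1⊕1⊕1⊕1⊕0⊕0⊕1⊕0⊕1⊕0⊕0⊕1⊕1⊕0⊕0 = 0
p2 (pos 2,3,6,7,10,11,14,15,18,19,22,23,26,27,30,31): XOR of data positions = 1⊕0⊕1⊕0⊕0⊕1⊕1⊕0⊕1⊕1⊕0⊕1⊕1⊕1⊕0 = 1
p4 (pos 4,5,6,7,12,13,14,15,20,21,22,23,28,29,30,31): XOR of data positions = 1⊕0⊕1⊕1⊕0⊕1⊕1⊕0⊕0⊕1⊕0⊕1⊕0⊕1⊕0 = 0
p8 (pos 8,9,10,11,12,13,14,15,24,25,26,27,28,29,30,31): XOR of data positions = 1⊕0⊕0⊕1⊕0⊕1⊕1⊕0⊕1⊕1⊕1⊕1⊕0⊕1⊕0 = 1
p16 (pos 16,17,18,19,20,21,22,23,24,25,26,27,28,29,30,31): XOR of data positions = 0⊕0⊕1⊕0⊕0⊕1⊕0⊕0⊕1⊕1⊕1⊕1⊕0⊕1⊕0 = 1
Codeword: 0110101110010111001001001111010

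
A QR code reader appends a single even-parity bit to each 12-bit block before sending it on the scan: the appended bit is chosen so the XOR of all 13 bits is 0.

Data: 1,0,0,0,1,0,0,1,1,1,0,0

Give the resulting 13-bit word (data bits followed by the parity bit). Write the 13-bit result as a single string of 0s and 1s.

1000100111001

XOR of the 12 data bits: 1⊕0⊕0⊕0⊕1⊕0⊕0⊕1⊕1⊕1⊕0⊕0 = 1
Parity bit = 1 (so all 13 bits XOR to 0).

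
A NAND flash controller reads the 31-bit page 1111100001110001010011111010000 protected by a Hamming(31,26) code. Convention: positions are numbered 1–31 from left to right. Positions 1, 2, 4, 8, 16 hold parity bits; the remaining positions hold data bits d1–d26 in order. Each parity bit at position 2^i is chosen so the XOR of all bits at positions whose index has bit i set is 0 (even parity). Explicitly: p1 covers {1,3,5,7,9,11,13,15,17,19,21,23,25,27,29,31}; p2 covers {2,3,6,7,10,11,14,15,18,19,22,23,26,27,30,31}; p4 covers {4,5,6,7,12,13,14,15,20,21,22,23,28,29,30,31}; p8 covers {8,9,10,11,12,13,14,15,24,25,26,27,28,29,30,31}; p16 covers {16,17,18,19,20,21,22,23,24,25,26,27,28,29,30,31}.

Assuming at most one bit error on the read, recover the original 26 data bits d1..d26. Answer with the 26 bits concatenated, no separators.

11000111000010011111010000

s1 (pos 1,3,5,7,9,11,13,15,17,19,21,23,25,27,29,31): 1⊕1⊕1⊕0⊕0⊕1⊕0⊕0⊕0⊕0⊕1⊕1⊕1⊕1⊕0⊕0 = 0
s2 (pos 2,3,6,7,10,11,14,15,18,19,22,23,26,27,30,31): 1⊕1⊕0⊕0⊕1⊕1⊕0⊕0⊕1⊕0⊕1⊕1⊕0⊕1⊕0⊕0 = 0
s4 (pos 4,5,6,7,12,13,14,15,20,21,22,23,28,29,30,31): 1⊕1⊕0⊕0⊕1⊕0⊕0⊕0⊕0⊕1⊕1⊕1⊕0⊕0⊕0⊕0 = 0
s8 (pos 8,9,10,11,12,13,14,15,24,25,26,27,28,29,30,31): 0⊕0⊕1⊕1⊕1⊕0⊕0⊕0⊕1⊕1⊕0⊕1⊕0⊕0⊕0⊕0 = 0
s16 (pos 16,17,18,19,20,21,22,23,24,25,26,27,28,29,30,31): 1⊕0⊕1⊕0⊕0⊕1⊕1⊕1⊕1⊕1⊕0⊕1⊕0⊕0⊕0⊕0 = 0
Syndrome s16…s1 = 00000 → no error.
Read data bits from positions 3,5,6,7,9,10,11,12,13,14,15,17,18,19,20,21,22,23,24,25,26,27,28,29,30,31: 11000111000010011111010000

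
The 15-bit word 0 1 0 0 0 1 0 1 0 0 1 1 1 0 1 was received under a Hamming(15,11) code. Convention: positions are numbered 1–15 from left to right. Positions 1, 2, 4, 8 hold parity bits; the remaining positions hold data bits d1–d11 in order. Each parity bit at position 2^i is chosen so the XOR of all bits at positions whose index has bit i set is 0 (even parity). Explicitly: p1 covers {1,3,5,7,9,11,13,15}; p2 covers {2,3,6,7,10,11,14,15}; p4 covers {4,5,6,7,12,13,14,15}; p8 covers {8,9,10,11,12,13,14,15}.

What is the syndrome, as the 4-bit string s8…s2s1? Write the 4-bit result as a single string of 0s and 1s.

1001

s1 (pos 1,3,5,7,9,11,13,15): 0⊕0⊕0⊕0⊕0⊕1⊕1⊕1 = 1
s2 (pos 2,3,6,7,10,11,14,15): 1⊕0⊕1⊕0⊕0⊕1⊕0⊕1 = 0
s4 (pos 4,5,6,7,12,13,14,15): 0⊕0⊕1⊕0⊕1⊕1⊕0⊕1 = 0
s8 (pos 8,9,10,11,12,13,14,15): 1⊕0⊕0⊕1⊕1⊕1⊕0⊕1 = 1
Syndrome s8…s1 = 1001 → error at position 9.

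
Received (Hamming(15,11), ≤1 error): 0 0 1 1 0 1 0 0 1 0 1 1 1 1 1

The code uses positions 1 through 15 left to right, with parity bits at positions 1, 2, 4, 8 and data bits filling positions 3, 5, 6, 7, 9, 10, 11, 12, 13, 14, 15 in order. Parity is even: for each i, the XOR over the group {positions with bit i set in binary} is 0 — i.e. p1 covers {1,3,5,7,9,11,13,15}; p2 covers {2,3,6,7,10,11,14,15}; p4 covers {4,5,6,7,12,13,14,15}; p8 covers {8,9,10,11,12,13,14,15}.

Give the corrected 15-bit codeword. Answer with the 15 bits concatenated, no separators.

s1 (pos 1,3,5,7,9,11,13,15): 0⊕1⊕0⊕0⊕1⊕1⊕1⊕1 = 1
s2 (pos 2,3,6,7,10,11,14,15): 0⊕1⊕1⊕0⊕0⊕1⊕1⊕1 = 1
s4 (pos 4,5,6,7,12,13,14,15): 1⊕0⊕1⊕0⊕1⊕1⊕1⊕1 = 0
s8 (pos 8,9,10,11,12,13,14,15): 0⊕1⊕0⊕1⊕1⊕1⊕1⊕1 = 0
Syndrome s8…s1 = 0011 → error at position 3.
Flip position 3: 001101001011111 → 000101001011111

000101001011111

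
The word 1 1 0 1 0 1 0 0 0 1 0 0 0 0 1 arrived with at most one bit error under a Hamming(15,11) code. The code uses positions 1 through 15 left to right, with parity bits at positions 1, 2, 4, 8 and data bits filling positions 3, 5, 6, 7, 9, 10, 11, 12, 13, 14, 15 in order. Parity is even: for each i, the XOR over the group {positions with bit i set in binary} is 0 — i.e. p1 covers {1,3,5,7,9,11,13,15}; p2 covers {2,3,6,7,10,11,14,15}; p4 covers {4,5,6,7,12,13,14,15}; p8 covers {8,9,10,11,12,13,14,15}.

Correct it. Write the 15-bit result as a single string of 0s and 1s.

110001000100001

s1 (pos 1,3,5,7,9,11,13,15): 1⊕0⊕0⊕0⊕0⊕0⊕0⊕1 = 0
s2 (pos 2,3,6,7,10,11,14,15): 1⊕0⊕1⊕0⊕1⊕0⊕0⊕1 = 0
s4 (pos 4,5,6,7,12,13,14,15): 1⊕0⊕1⊕0⊕0⊕0⊕0⊕1 = 1
s8 (pos 8,9,10,11,12,13,14,15): 0⊕0⊕1⊕0⊕0⊕0⊕0⊕1 = 0
Syndrome s8…s1 = 0100 → error at position 4.
Flip position 4: 110101000100001 → 110001000100001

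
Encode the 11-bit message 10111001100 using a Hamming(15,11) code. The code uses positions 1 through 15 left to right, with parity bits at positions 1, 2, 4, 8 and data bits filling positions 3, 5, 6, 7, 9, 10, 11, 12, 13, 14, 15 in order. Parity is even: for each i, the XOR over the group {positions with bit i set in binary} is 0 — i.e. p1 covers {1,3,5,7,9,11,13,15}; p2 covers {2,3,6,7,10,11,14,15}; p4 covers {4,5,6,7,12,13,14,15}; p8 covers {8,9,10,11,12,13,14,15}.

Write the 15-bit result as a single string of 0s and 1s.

011001111001100

Place data at non-parity positions: p1 p2 1 p4 0 1 1 p8 1 0 0 1 1 0 0
p1 (pos 1,3,5,7,9,11,13,15): XOR of data positions = 1⊕0⊕1⊕1⊕0⊕1⊕0 = 0
p2 (pos 2,3,6,7,10,11,14,15): XOR of data positions = 1⊕1⊕1⊕0⊕0⊕0⊕0 = 1
p4 (pos 4,5,6,7,12,13,14,15): XOR of data positions = 0⊕1⊕1⊕1⊕1⊕0⊕0 = 0
p8 (pos 8,9,10,11,12,13,14,15): XOR of data positions = 1⊕0⊕0⊕1⊕1⊕0⊕0 = 1
Codeword: 011001111001100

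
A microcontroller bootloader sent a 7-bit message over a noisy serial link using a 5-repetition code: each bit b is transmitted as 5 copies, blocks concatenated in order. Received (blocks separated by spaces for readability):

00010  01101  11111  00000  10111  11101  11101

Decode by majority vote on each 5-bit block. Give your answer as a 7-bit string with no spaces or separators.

0110111

Block 1 (00010): 1 one → 0
Block 2 (01101): 3 ones → 1
Block 3 (11111): 5 ones → 1
Block 4 (00000): 0 ones → 0
Block 5 (10111): 4 ones → 1
Block 6 (11101): 4 ones → 1
Block 7 (11101): 4 ones → 1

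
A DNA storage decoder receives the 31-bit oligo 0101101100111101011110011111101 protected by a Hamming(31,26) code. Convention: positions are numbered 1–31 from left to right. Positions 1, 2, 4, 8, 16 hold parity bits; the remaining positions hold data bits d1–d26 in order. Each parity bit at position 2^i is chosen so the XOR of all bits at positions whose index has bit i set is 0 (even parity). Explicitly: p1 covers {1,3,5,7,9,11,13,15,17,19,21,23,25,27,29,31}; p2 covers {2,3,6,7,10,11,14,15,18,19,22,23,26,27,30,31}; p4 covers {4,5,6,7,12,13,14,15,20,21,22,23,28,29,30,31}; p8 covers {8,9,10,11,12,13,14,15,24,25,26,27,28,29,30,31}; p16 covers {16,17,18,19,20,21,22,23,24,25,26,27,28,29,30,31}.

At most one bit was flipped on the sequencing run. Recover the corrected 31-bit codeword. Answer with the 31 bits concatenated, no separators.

s1 (pos 1,3,5,7,9,11,13,15,17,19,21,23,25,27,29,31): 0⊕0⊕1⊕1⊕0⊕1⊕1⊕0⊕0⊕1⊕1⊕0⊕1⊕1⊕1⊕1 = 0
s2 (pos 2,3,6,7,10,11,14,15,18,19,22,23,26,27,30,31): 1⊕0⊕0⊕1⊕0⊕1⊕1⊕0⊕1⊕1⊕0⊕0⊕1⊕1⊕0⊕1 = 1
s4 (pos 4,5,6,7,12,13,14,15,20,21,22,23,28,29,30,31): 1⊕1⊕0⊕1⊕1⊕1⊕1⊕0⊕1⊕1⊕0⊕0⊕1⊕1⊕0⊕1 = 1
s8 (pos 8,9,10,11,12,13,14,15,24,25,26,27,28,29,30,31): 1⊕0⊕0⊕1⊕1⊕1⊕1⊕0⊕1⊕1⊕1⊕1⊕1⊕1⊕0⊕1 = 0
s16 (pos 16,17,18,19,20,21,22,23,24,25,26,27,28,29,30,31): 1⊕0⊕1⊕1⊕1⊕1⊕0⊕0⊕1⊕1⊕1⊕1⊕1⊕1⊕0⊕1 = 0
Syndrome s16…s1 = 00110 → error at position 6.
Flip position 6: 0101101100111101011110011111101 → 0101111100111101011110011111101

0101111100111101011110011111101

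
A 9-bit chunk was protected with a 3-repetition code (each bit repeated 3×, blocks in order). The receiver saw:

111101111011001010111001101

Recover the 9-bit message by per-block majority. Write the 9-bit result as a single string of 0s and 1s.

111100101

Block 1 (111): 3 ones → 1
Block 2 (101): 2 ones → 1
Block 3 (111): 3 ones → 1
Block 4 (011): 2 ones → 1
Block 5 (001): 1 one → 0
Block 6 (010): 1 one → 0
Block 7 (111): 3 ones → 1
Block 8 (001): 1 one → 0
Block 9 (101): 2 ones → 1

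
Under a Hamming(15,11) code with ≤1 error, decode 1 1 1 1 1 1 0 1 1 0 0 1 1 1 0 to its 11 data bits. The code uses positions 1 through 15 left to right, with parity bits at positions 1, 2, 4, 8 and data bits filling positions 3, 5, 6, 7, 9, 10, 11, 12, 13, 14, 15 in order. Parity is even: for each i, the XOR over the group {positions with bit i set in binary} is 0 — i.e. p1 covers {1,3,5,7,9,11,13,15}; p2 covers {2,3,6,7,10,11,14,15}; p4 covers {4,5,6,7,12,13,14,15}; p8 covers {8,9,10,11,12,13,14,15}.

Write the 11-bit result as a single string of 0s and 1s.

s1 (pos 1,3,5,7,9,11,13,15): 1⊕1⊕1⊕0⊕1⊕0⊕1⊕0 = 1
s2 (pos 2,3,6,7,10,11,14,15): 1⊕1⊕1⊕0⊕0⊕0⊕1⊕0 = 0
s4 (pos 4,5,6,7,12,13,14,15): 1⊕1⊕1⊕0⊕1⊕1⊕1⊕0 = 0
s8 (pos 8,9,10,11,12,13,14,15): 1⊕1⊕0⊕0⊕1⊕1⊕1⊕0 = 1
Syndrome s8…s1 = 1001 → error at position 9.
Flip position 9: 111111011001110 → 111111010001110
Read data bits from positions 3,5,6,7,9,10,11,12,13,14,15: 11100001110

11100001110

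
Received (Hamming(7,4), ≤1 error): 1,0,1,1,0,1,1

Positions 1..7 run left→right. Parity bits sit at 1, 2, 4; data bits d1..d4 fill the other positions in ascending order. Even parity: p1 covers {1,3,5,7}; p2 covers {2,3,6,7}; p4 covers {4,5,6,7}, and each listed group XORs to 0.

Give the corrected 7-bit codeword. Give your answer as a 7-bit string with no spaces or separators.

1011010

s1 (pos 1,3,5,7): 1⊕1⊕0⊕1 = 1
s2 (pos 2,3,6,7): 0⊕1⊕1⊕1 = 1
s4 (pos 4,5,6,7): 1⊕0⊕1⊕1 = 1
Syndrome s4…s1 = 111 → error at position 7.
Flip position 7: 1011011 → 1011010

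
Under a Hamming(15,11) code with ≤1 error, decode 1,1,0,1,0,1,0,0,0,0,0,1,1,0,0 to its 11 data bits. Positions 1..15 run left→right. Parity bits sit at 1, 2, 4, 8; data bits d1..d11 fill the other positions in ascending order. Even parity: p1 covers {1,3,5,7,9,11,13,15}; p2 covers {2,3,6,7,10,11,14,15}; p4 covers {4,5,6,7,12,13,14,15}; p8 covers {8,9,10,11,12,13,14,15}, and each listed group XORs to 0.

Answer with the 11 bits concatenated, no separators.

00100001100

s1 (pos 1,3,5,7,9,11,13,15): 1⊕0⊕0⊕0⊕0⊕0⊕1⊕0 = 0
s2 (pos 2,3,6,7,10,11,14,15): 1⊕0⊕1⊕0⊕0⊕0⊕0⊕0 = 0
s4 (pos 4,5,6,7,12,13,14,15): 1⊕0⊕1⊕0⊕1⊕1⊕0⊕0 = 0
s8 (pos 8,9,10,11,12,13,14,15): 0⊕0⊕0⊕0⊕1⊕1⊕0⊕0 = 0
Syndrome s8…s1 = 0000 → no error.
Read data bits from positions 3,5,6,7,9,10,11,12,13,14,15: 00100001100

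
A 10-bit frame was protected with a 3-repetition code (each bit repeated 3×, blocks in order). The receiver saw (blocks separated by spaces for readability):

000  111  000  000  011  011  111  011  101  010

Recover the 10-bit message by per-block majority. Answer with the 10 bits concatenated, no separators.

0100111110

Block 1 (000): 0 ones → 0
Block 2 (111): 3 ones → 1
Block 3 (000): 0 ones → 0
Block 4 (000): 0 ones → 0
Block 5 (011): 2 ones → 1
Block 6 (011): 2 ones → 1
Block 7 (111): 3 ones → 1
Block 8 (011): 2 ones → 1
Block 9 (101): 2 ones → 1
Block 10 (010): 1 one → 0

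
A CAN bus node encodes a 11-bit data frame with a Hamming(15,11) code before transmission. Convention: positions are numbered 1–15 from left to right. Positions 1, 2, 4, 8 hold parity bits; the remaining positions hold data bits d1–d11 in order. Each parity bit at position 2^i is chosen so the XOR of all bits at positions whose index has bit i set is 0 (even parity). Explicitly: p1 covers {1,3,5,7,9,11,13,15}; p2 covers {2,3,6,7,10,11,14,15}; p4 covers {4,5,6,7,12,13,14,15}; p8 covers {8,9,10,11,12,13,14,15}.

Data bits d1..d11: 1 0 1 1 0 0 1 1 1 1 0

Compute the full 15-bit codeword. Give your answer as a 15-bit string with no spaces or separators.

011101100011110

Place data at non-parity positions: p1 p2 1 p4 0 1 1 p8 0 0 1 1 1 1 0
p1 (pos 1,3,5,7,9,11,13,15): XOR of data positions = 1⊕0⊕1⊕0⊕1⊕1⊕0 = 0
p2 (pos 2,3,6,7,10,11,14,15): XOR of data positions = 1⊕1⊕1⊕0⊕1⊕1⊕0 = 1
p4 (pos 4,5,6,7,12,13,14,15): XOR of data positions = 0⊕1⊕1⊕1⊕1⊕1⊕0 = 1
p8 (pos 8,9,10,11,12,13,14,15): XOR of data positions = 0⊕0⊕1⊕1⊕1⊕1⊕0 = 0
Codeword: 011101100011110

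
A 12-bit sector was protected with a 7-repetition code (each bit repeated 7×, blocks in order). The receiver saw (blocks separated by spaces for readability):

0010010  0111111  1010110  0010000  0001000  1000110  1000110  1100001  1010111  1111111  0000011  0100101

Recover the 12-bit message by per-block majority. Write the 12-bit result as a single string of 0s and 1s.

011000001100

Block 1 (0010010): 2 ones → 0
Block 2 (0111111): 6 ones → 1
Block 3 (1010110): 4 ones → 1
Block 4 (0010000): 1 one → 0
Block 5 (0001000): 1 one → 0
Block 6 (1000110): 3 ones → 0
Block 7 (1000110): 3 ones → 0
Block 8 (1100001): 3 ones → 0
Block 9 (1010111): 5 ones → 1
Block 10 (1111111): 7 ones → 1
Block 11 (0000011): 2 ones → 0
Block 12 (0100101): 3 ones → 0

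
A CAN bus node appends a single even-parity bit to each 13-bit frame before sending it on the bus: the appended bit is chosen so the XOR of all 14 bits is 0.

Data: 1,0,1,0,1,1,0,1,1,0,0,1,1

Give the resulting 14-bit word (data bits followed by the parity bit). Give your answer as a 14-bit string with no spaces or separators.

XOR of the 13 data bits: 1⊕0⊕1⊕0⊕1⊕1⊕0⊕1⊕1⊕0⊕0⊕1⊕1 = 0
Parity bit = 0 (so all 14 bits XOR to 0).

10101101100110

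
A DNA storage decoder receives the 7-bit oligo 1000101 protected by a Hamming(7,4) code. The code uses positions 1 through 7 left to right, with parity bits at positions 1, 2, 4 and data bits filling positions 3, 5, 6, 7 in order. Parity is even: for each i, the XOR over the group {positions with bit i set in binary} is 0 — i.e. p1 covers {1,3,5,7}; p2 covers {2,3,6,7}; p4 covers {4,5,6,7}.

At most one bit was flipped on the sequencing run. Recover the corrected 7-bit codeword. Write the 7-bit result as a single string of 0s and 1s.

1010101

s1 (pos 1,3,5,7): 1⊕0⊕1⊕1 = 1
s2 (pos 2,3,6,7): 0⊕0⊕0⊕1 = 1
s4 (pos 4,5,6,7): 0⊕1⊕0⊕1 = 0
Syndrome s4…s1 = 011 → error at position 3.
Flip position 3: 1000101 → 1010101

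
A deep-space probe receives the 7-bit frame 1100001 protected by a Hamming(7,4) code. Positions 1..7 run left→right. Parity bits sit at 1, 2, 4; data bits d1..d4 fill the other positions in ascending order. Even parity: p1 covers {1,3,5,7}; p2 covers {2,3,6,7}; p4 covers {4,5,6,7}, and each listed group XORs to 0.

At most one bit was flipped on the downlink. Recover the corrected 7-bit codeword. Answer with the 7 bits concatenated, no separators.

s1 (pos 1,3,5,7): 1⊕0⊕0⊕1 = 0
s2 (pos 2,3,6,7): 1⊕0⊕0⊕1 = 0
s4 (pos 4,5,6,7): 0⊕0⊕0⊕1 = 1
Syndrome s4…s1 = 100 → error at position 4.
Flip position 4: 1100001 → 1101001

1101001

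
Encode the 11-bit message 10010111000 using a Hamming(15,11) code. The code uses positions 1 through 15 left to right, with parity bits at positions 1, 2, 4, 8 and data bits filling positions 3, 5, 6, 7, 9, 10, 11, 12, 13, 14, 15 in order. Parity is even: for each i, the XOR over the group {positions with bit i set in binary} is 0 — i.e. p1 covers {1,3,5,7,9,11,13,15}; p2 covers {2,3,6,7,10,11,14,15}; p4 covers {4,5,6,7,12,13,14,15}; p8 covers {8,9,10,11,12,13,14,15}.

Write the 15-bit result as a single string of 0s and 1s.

101000110111000

Place data at non-parity positions: p1 p2 1 p4 0 0 1 p8 0 1 1 1 0 0 0
p1 (pos 1,3,5,7,9,11,13,15): XOR of data positions = 1⊕0⊕1⊕0⊕1⊕0⊕0 = 1
p2 (pos 2,3,6,7,10,11,14,15): XOR of data positions = 1⊕0⊕1⊕1⊕1⊕0⊕0 = 0
p4 (pos 4,5,6,7,12,13,14,15): XOR of data positions = 0⊕0⊕1⊕1⊕0⊕0⊕0 = 0
p8 (pos 8,9,10,11,12,13,14,15): XOR of data positions = 0⊕1⊕1⊕1⊕0⊕0⊕0 = 1
Codeword: 101000110111000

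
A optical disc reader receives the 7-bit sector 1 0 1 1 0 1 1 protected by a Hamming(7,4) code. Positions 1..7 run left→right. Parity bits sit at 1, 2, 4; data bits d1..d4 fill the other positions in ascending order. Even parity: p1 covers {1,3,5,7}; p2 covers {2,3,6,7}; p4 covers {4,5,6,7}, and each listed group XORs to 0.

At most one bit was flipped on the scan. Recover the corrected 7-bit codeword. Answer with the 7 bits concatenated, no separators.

1011010

s1 (pos 1,3,5,7): 1⊕1⊕0⊕1 = 1
s2 (pos 2,3,6,7): 0⊕1⊕1⊕1 = 1
s4 (pos 4,5,6,7): 1⊕0⊕1⊕1 = 1
Syndrome s4…s1 = 111 → error at position 7.
Flip position 7: 1011011 → 1011010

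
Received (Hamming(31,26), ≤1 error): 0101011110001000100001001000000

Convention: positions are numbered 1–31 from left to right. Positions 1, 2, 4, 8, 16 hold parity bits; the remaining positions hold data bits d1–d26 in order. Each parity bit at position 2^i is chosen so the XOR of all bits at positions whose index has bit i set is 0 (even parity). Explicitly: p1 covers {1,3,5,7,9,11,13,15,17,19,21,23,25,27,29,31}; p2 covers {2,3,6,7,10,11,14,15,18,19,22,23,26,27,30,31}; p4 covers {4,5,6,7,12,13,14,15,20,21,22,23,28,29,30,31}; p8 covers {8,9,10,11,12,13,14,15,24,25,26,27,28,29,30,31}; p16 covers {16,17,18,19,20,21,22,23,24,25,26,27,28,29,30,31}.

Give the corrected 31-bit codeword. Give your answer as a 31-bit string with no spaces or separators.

s1 (pos 1,3,5,7,9,11,13,15,17,19,21,23,25,27,29,31): 0⊕0⊕0⊕1⊕1⊕0⊕1⊕0⊕1⊕0⊕0⊕0⊕1⊕0⊕0⊕0 = 1
s2 (pos 2,3,6,7,10,11,14,15,18,19,22,23,26,27,30,31): 1⊕0⊕1⊕1⊕0⊕0⊕0⊕0⊕0⊕0⊕1⊕0⊕0⊕0⊕0⊕0 = 0
s4 (pos 4,5,6,7,12,13,14,15,20,21,22,23,28,29,30,31): 1⊕0⊕1⊕1⊕0⊕1⊕0⊕0⊕0⊕0⊕1⊕0⊕0⊕0⊕0⊕0 = 1
s8 (pos 8,9,10,11,12,13,14,15,24,25,26,27,28,29,30,31): 1⊕1⊕0⊕0⊕0⊕1⊕0⊕0⊕0⊕1⊕0⊕0⊕0⊕0⊕0⊕0 = 0
s16 (pos 16,17,18,19,20,21,22,23,24,25,26,27,28,29,30,31): 0⊕1⊕0⊕0⊕0⊕0⊕1⊕0⊕0⊕1⊕0⊕0⊕0⊕0⊕0⊕0 = 1
Syndrome s16…s1 = 10101 → error at position 21.
Flip position 21: 0101011110001000100001001000000 → 0101011110001000100011001000000

0101011110001000100011001000000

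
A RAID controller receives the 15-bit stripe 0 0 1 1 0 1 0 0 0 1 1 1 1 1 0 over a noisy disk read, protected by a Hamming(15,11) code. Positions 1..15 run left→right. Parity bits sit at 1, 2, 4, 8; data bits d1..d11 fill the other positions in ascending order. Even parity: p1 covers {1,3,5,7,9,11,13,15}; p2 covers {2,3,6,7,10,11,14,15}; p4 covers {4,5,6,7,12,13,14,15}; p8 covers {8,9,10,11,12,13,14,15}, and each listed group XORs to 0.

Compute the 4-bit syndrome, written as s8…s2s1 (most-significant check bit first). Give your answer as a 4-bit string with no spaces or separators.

s1 (pos 1,3,5,7,9,11,13,15): 0⊕1⊕0⊕0⊕0⊕1⊕1⊕0 = 1
s2 (pos 2,3,6,7,10,11,14,15): 0⊕1⊕1⊕0⊕1⊕1⊕1⊕0 = 1
s4 (pos 4,5,6,7,12,13,14,15): 1⊕0⊕1⊕0⊕1⊕1⊕1⊕0 = 1
s8 (pos 8,9,10,11,12,13,14,15): 0⊕0⊕1⊕1⊕1⊕1⊕1⊕0 = 1
Syndrome s8…s1 = 1111 → error at position 15.

1111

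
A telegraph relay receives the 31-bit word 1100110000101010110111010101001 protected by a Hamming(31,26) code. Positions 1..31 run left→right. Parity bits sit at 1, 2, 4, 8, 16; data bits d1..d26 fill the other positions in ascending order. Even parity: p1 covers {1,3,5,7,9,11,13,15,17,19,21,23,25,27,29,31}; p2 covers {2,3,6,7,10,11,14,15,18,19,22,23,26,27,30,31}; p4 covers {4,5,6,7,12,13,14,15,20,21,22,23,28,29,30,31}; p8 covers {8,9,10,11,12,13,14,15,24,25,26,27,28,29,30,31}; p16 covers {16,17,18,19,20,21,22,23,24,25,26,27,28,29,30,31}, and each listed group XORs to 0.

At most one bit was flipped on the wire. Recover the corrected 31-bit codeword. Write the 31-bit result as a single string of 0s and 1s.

1100110000101010110111010100001

s1 (pos 1,3,5,7,9,11,13,15,17,19,21,23,25,27,29,31): 1⊕0⊕1⊕0⊕0⊕1⊕1⊕1⊕1⊕0⊕1⊕0⊕0⊕0⊕0⊕1 = 0
s2 (pos 2,3,6,7,10,11,14,15,18,19,22,23,26,27,30,31): 1⊕0⊕1⊕0⊕0⊕1⊕0⊕1⊕1⊕0⊕1⊕0⊕1⊕0⊕0⊕1 = 0
s4 (pos 4,5,6,7,12,13,14,15,20,21,22,23,28,29,30,31): 0⊕1⊕1⊕0⊕0⊕1⊕0⊕1⊕1⊕1⊕1⊕0⊕1⊕0⊕0⊕1 = 1
s8 (pos 8,9,10,11,12,13,14,15,24,25,26,27,28,29,30,31): 0⊕0⊕0⊕1⊕0⊕1⊕0⊕1⊕1⊕0⊕1⊕0⊕1⊕0⊕0⊕1 = 1
s16 (pos 16,17,18,19,20,21,22,23,24,25,26,27,28,29,30,31): 0⊕1⊕1⊕0⊕1⊕1⊕1⊕0⊕1⊕0⊕1⊕0⊕1⊕0⊕0⊕1 = 1
Syndrome s16…s1 = 11100 → error at position 28.
Flip position 28: 1100110000101010110111010101001 → 1100110000101010110111010100001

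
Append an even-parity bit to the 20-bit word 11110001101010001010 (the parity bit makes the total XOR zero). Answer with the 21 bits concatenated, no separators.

XOR of the 20 data bits: 1⊕1⊕1⊕1⊕0⊕0⊕0⊕1⊕1⊕0⊕1⊕0⊕1⊕0⊕0⊕0⊕1⊕0⊕1⊕0 = 0
Parity bit = 0 (so all 21 bits XOR to 0).

111100011010100010100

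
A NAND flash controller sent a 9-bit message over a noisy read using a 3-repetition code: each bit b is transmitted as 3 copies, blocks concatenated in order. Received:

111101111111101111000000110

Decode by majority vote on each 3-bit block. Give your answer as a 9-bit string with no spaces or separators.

Block 1 (111): 3 ones → 1
Block 2 (101): 2 ones → 1
Block 3 (111): 3 ones → 1
Block 4 (111): 3 ones → 1
Block 5 (101): 2 ones → 1
Block 6 (111): 3 ones → 1
Block 7 (000): 0 ones → 0
Block 8 (000): 0 ones → 0
Block 9 (110): 2 ones → 1

111111001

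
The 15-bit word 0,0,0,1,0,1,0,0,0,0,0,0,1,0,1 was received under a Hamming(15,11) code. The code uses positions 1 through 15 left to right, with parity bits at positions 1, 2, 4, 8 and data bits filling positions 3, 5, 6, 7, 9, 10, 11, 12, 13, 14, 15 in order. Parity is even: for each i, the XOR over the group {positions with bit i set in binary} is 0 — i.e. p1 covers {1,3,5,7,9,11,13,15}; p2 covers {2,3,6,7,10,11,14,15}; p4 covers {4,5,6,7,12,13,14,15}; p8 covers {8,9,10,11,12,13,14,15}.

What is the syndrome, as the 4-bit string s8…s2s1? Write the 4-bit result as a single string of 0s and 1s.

0000

s1 (pos 1,3,5,7,9,11,13,15): 0⊕0⊕0⊕0⊕0⊕0⊕1⊕1 = 0
s2 (pos 2,3,6,7,10,11,14,15): 0⊕0⊕1⊕0⊕0⊕0⊕0⊕1 = 0
s4 (pos 4,5,6,7,12,13,14,15): 1⊕0⊕1⊕0⊕0⊕1⊕0⊕1 = 0
s8 (pos 8,9,10,11,12,13,14,15): 0⊕0⊕0⊕0⊕0⊕1⊕0⊕1 = 0
Syndrome s8…s1 = 0000 → no error.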